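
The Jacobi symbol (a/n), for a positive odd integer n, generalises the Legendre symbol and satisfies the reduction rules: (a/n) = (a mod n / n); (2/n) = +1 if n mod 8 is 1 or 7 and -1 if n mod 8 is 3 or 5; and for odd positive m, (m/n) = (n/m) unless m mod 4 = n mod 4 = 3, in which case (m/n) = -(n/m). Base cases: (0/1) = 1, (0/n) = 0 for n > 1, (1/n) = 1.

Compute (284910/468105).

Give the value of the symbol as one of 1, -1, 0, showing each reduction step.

0

284910 = 2^1·142455; (2/468105) = +1 since 468105 mod 8 = 1, so (284910/468105) = (+1)^1·(142455/468105); sign now +1
reciprocity: (142455/468105) = +1·(468105/142455) since 142455 mod 4 = 3, 468105 mod 4 = 1; sign now +1
(468105/142455) = (40740/142455)   [reduce mod 142455]
40740 = 2^2·10185; (2/142455) = +1 since 142455 mod 8 = 7, so (40740/142455) = (+1)^2·(10185/142455); sign now +1
reciprocity: (10185/142455) = +1·(142455/10185) since 10185 mod 4 = 1, 142455 mod 4 = 3; sign now +1
(142455/10185) = (10050/10185)   [reduce mod 10185]
10050 = 2^1·5025; (2/10185) = +1 since 10185 mod 8 = 1, so (10050/10185) = (+1)^1·(5025/10185); sign now +1
reciprocity: (5025/10185) = +1·(10185/5025) since 5025 mod 4 = 1, 10185 mod 4 = 1; sign now +1
(10185/5025) = (135/5025)   [reduce mod 5025]
reciprocity: (135/5025) = +1·(5025/135) since 135 mod 4 = 3, 5025 mod 4 = 1; sign now +1
(5025/135) = (30/135)   [reduce mod 135]
30 = 2^1·15; (2/135) = +1 since 135 mod 8 = 7, so (30/135) = (+1)^1·(15/135); sign now +1
reciprocity: (15/135) = -1·(135/15) since 15 mod 4 = 3, 135 mod 4 = 3; sign now -1
(135/15) = (0/15)   [reduce mod 15]
(0/15) = 0   [gcd(a, n) > 1]; final value = 0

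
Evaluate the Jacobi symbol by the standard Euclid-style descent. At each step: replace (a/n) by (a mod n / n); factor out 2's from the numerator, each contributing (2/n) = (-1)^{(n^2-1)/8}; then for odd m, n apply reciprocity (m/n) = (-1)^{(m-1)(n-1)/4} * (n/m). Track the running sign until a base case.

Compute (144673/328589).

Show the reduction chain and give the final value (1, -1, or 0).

-1

reciprocity: (144673/328589) = +1·(328589/144673) since 144673 mod 4 = 1, 328589 mod 4 = 1; sign now +1
(328589/144673) = (39243/144673)   [reduce mod 144673]
reciprocity: (39243/144673) = +1·(144673/39243) since 39243 mod 4 = 3, 144673 mod 4 = 1; sign now +1
(144673/39243) = (26944/39243)   [reduce mod 39243]
26944 = 2^6·421; (2/39243) = -1 since 39243 mod 8 = 3, so (26944/39243) = (-1)^6·(421/39243); sign now +1
reciprocity: (421/39243) = +1·(39243/421) since 421 mod 4 = 1, 39243 mod 4 = 3; sign now +1
(39243/421) = (90/421)   [reduce mod 421]
90 = 2^1·45; (2/421) = -1 since 421 mod 8 = 5, so (90/421) = (-1)^1·(45/421); sign now -1
reciprocity: (45/421) = +1·(421/45) since 45 mod 4 = 1, 421 mod 4 = 1; sign now -1
(421/45) = (16/45)   [reduce mod 45]
16 = 2^4·1; (2/45) = -1 since 45 mod 8 = 5, so (16/45) = (-1)^4·(1/45); sign now -1
(1/45) = 1; final value = sign = -1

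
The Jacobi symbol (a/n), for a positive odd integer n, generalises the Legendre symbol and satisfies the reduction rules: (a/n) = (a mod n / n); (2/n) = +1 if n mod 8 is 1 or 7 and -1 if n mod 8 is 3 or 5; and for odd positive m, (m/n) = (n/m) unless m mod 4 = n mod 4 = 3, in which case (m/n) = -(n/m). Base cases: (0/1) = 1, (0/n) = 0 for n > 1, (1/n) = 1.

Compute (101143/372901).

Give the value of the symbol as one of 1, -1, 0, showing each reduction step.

-1

flip (101143/372901) -> (372901/101143): both odd, 101143 mod 4 = 3, 372901 mod 4 = 1, so the flip contributes +1; sign now +1
(372901/101143): 372901 mod 101143 = 69472, so (372901/101143) = (69472/101143)
factor out 2^5: 69472 = 2^5·2171; with 101143 mod 8 = 7, (2/101143) = +1; sign now +1; continue with (2171/101143)
flip (2171/101143) -> (101143/2171): both odd, 2171 mod 4 = 3, 101143 mod 4 = 3, so the flip contributes -1; sign now -1
(101143/2171): 101143 mod 2171 = 1277, so (101143/2171) = (1277/2171)
flip (1277/2171) -> (2171/1277): both odd, 1277 mod 4 = 1, 2171 mod 4 = 3, so the flip contributes +1; sign now -1
(2171/1277): 2171 mod 1277 = 894, so (2171/1277) = (894/1277)
factor out 2^1: 894 = 2^1·447; with 1277 mod 8 = 5, (2/1277) = -1; sign now +1; continue with (447/1277)
flip (447/1277) -> (1277/447): both odd, 447 mod 4 = 3, 1277 mod 4 = 1, so the flip contributes +1; sign now +1
(1277/447): 1277 mod 447 = 383, so (1277/447) = (383/447)
flip (383/447) -> (447/383): both odd, 383 mod 4 = 3, 447 mod 4 = 3, so the flip contributes -1; sign now -1
(447/383): 447 mod 383 = 64, so (447/383) = (64/383)
factor out 2^6: 64 = 2^6·1; with 383 mod 8 = 7, (2/383) = +1; sign now -1; continue with (1/383)
reached (1/383) = 1, so the symbol is -1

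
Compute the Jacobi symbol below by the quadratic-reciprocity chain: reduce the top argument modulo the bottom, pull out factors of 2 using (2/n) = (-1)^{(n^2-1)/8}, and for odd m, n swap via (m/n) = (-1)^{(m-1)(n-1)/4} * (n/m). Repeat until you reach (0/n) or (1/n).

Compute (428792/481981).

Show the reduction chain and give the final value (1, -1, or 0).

-1

428792 = 2^3·53599; (2/481981) = -1 since 481981 mod 8 = 5, so (428792/481981) = (-1)^3·(53599/481981); sign now -1
reciprocity: (53599/481981) = +1·(481981/53599) since 53599 mod 4 = 3, 481981 mod 4 = 1; sign now -1
(481981/53599) = (53189/53599)   [reduce mod 53599]
reciprocity: (53189/53599) = +1·(53599/53189) since 53189 mod 4 = 1, 53599 mod 4 = 3; sign now -1
(53599/53189) = (410/53189)   [reduce mod 53189]
410 = 2^1·205; (2/53189) = -1 since 53189 mod 8 = 5, so (410/53189) = (-1)^1·(205/53189); sign now +1
reciprocity: (205/53189) = +1·(53189/205) since 205 mod 4 = 1, 53189 mod 4 = 1; sign now +1
(53189/205) = (94/205)   [reduce mod 205]
94 = 2^1·47; (2/205) = -1 since 205 mod 8 = 5, so (94/205) = (-1)^1·(47/205); sign now -1
reciprocity: (47/205) = +1·(205/47) since 47 mod 4 = 3, 205 mod 4 = 1; sign now -1
(205/47) = (17/47)   [reduce mod 47]
reciprocity: (17/47) = +1·(47/17) since 17 mod 4 = 1, 47 mod 4 = 3; sign now -1
(47/17) = (13/17)   [reduce mod 17]
reciprocity: (13/17) = +1·(17/13) since 13 mod 4 = 1, 17 mod 4 = 1; sign now -1
(17/13) = (4/13)   [reduce mod 13]
4 = 2^2·1; (2/13) = -1 since 13 mod 8 = 5, so (4/13) = (-1)^2·(1/13); sign now -1
(1/13) = 1; final value = sign = -1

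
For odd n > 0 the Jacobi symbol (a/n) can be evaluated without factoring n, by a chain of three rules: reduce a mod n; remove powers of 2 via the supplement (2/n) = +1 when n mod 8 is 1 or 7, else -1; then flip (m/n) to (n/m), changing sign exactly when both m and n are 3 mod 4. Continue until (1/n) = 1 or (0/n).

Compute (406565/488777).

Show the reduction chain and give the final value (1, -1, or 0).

flip (406565/488777) -> (488777/406565): both odd, 406565 mod 4 = 1, 488777 mod 4 = 1, so the flip contributes +1; sign now +1
(488777/406565): 488777 mod 406565 = 82212, so (488777/406565) = (82212/406565)
factor out 2^2: 82212 = 2^2·20553; with 406565 mod 8 = 5, (2/406565) = -1; sign now +1; continue with (20553/406565)
flip (20553/406565) -> (406565/20553): both odd, 20553 mod 4 = 1, 406565 mod 4 = 1, so the flip contributes +1; sign now +1
(406565/20553): 406565 mod 20553 = 16058, so (406565/20553) = (16058/20553)
factor out 2^1: 16058 = 2^1·8029; with 20553 mod 8 = 1, (2/20553) = +1; sign now +1; continue with (8029/20553)
flip (8029/20553) -> (20553/8029): both odd, 8029 mod 4 = 1, 20553 mod 4 = 1, so the flip contributes +1; sign now +1
(20553/8029): 20553 mod 8029 = 4495, so (20553/8029) = (4495/8029)
flip (4495/8029) -> (8029/4495): both odd, 4495 mod 4 = 3, 8029 mod 4 = 1, so the flip contributes +1; sign now +1
(8029/4495): 8029 mod 4495 = 3534, so (8029/4495) = (3534/4495)
factor out 2^1: 3534 = 2^1·1767; with 4495 mod 8 = 7, (2/4495) = +1; sign now +1; continue with (1767/4495)
flip (1767/4495) -> (4495/1767): both odd, 1767 mod 4 = 3, 4495 mod 4 = 3, so the flip contributes -1; sign now -1
(4495/1767): 4495 mod 1767 = 961, so (4495/1767) = (961/1767)
flip (961/1767) -> (1767/961): both odd, 961 mod 4 = 1, 1767 mod 4 = 3, so the flip contributes +1; sign now -1
(1767/961): 1767 mod 961 = 806, so (1767/961) = (806/961)
factor out 2^1: 806 = 2^1·403; with 961 mod 8 = 1, (2/961) = +1; sign now -1; continue with (403/961)
flip (403/961) -> (961/403): both odd, 403 mod 4 = 3, 961 mod 4 = 1, so the flip contributes +1; sign now -1
(961/403): 961 mod 403 = 155, so (961/403) = (155/403)
flip (155/403) -> (403/155): both odd, 155 mod 4 = 3, 403 mod 4 = 3, so the flip contributes -1; sign now +1
(403/155): 403 mod 155 = 93, so (403/155) = (93/155)
flip (93/155) -> (155/93): both odd, 93 mod 4 = 1, 155 mod 4 = 3, so the flip contributes +1; sign now +1
(155/93): 155 mod 93 = 62, so (155/93) = (62/93)
factor out 2^1: 62 = 2^1·31; with 93 mod 8 = 5, (2/93) = -1; sign now -1; continue with (31/93)
flip (31/93) -> (93/31): both odd, 31 mod 4 = 3, 93 mod 4 = 1, so the flip contributes +1; sign now -1
(93/31): 93 mod 31 = 0, so (93/31) = (0/31)
reached (0/31); gcd(a, n) > 1, so (0/31) = 0 and the symbol is 0

0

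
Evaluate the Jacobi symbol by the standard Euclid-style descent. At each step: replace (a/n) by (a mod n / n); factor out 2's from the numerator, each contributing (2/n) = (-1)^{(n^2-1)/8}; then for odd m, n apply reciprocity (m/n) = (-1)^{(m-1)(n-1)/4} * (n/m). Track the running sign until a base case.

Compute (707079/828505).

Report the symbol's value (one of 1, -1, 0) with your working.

reciprocity: (707079/828505) = +1·(828505/707079) since 707079 mod 4 = 3, 828505 mod 4 = 1; sign now +1
(828505/707079) = (121426/707079)   [reduce mod 707079]
121426 = 2^1·60713; (2/707079) = +1 since 707079 mod 8 = 7, so (121426/707079) = (+1)^1·(60713/707079); sign now +1
reciprocity: (60713/707079) = +1·(707079/60713) since 60713 mod 4 = 1, 707079 mod 4 = 3; sign now +1
(707079/60713) = (39236/60713)   [reduce mod 60713]
39236 = 2^2·9809; (2/60713) = +1 since 60713 mod 8 = 1, so (39236/60713) = (+1)^2·(9809/60713); sign now +1
reciprocity: (9809/60713) = +1·(60713/9809) since 9809 mod 4 = 1, 60713 mod 4 = 1; sign now +1
(60713/9809) = (1859/9809)   [reduce mod 9809]
reciprocity: (1859/9809) = +1·(9809/1859) since 1859 mod 4 = 3, 9809 mod 4 = 1; sign now +1
(9809/1859) = (514/1859)   [reduce mod 1859]
514 = 2^1·257; (2/1859) = -1 since 1859 mod 8 = 3, so (514/1859) = (-1)^1·(257/1859); sign now -1
reciprocity: (257/1859) = +1·(1859/257) since 257 mod 4 = 1, 1859 mod 4 = 3; sign now -1
(1859/257) = (60/257)   [reduce mod 257]
60 = 2^2·15; (2/257) = +1 since 257 mod 8 = 1, so (60/257) = (+1)^2·(15/257); sign now -1
reciprocity: (15/257) = +1·(257/15) since 15 mod 4 = 3, 257 mod 4 = 1; sign now -1
(257/15) = (2/15)   [reduce mod 15]
2 = 2^1·1; (2/15) = +1 since 15 mod 8 = 7, so (2/15) = (+1)^1·(1/15); sign now -1
(1/15) = 1; final value = sign = -1

-1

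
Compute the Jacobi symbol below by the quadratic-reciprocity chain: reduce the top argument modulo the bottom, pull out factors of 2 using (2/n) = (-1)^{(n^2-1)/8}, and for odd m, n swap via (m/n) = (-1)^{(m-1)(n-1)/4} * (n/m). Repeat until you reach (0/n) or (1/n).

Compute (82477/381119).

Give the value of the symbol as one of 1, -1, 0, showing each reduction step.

1

reciprocity: (82477/381119) = +1·(381119/82477) since 82477 mod 4 = 1, 381119 mod 4 = 3; sign now +1
(381119/82477) = (51211/82477)   [reduce mod 82477]
reciprocity: (51211/82477) = +1·(82477/51211) since 51211 mod 4 = 3, 82477 mod 4 = 1; sign now +1
(82477/51211) = (31266/51211)   [reduce mod 51211]
31266 = 2^1·15633; (2/51211) = -1 since 51211 mod 8 = 3, so (31266/51211) = (-1)^1·(15633/51211); sign now -1
reciprocity: (15633/51211) = +1·(51211/15633) since 15633 mod 4 = 1, 51211 mod 4 = 3; sign now -1
(51211/15633) = (4312/15633)   [reduce mod 15633]
4312 = 2^3·539; (2/15633) = +1 since 15633 mod 8 = 1, so (4312/15633) = (+1)^3·(539/15633); sign now -1
reciprocity: (539/15633) = +1·(15633/539) since 539 mod 4 = 3, 15633 mod 4 = 1; sign now -1
(15633/539) = (2/539)   [reduce mod 539]
2 = 2^1·1; (2/539) = -1 since 539 mod 8 = 3, so (2/539) = (-1)^1·(1/539); sign now +1
(1/539) = 1; final value = sign = +1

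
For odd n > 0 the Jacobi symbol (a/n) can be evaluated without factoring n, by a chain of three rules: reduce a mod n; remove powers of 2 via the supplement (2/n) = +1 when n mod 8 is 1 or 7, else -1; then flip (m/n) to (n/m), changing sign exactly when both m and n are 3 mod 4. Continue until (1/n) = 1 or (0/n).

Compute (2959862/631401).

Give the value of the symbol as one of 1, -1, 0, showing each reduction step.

(2959862/631401) = (434258/631401)   [reduce mod 631401]
434258 = 2^1·217129; (2/631401) = +1 since 631401 mod 8 = 1, so (434258/631401) = (+1)^1·(217129/631401); sign now +1
reciprocity: (217129/631401) = +1·(631401/217129) since 217129 mod 4 = 1, 631401 mod 4 = 1; sign now +1
(631401/217129) = (197143/217129)   [reduce mod 217129]
reciprocity: (197143/217129) = +1·(217129/197143) since 197143 mod 4 = 3, 217129 mod 4 = 1; sign now +1
(217129/197143) = (19986/197143)   [reduce mod 197143]
19986 = 2^1·9993; (2/197143) = +1 since 197143 mod 8 = 7, so (19986/197143) = (+1)^1·(9993/197143); sign now +1
reciprocity: (9993/197143) = +1·(197143/9993) since 9993 mod 4 = 1, 197143 mod 4 = 3; sign now +1
(197143/9993) = (7276/9993)   [reduce mod 9993]
7276 = 2^2·1819; (2/9993) = +1 since 9993 mod 8 = 1, so (7276/9993) = (+1)^2·(1819/9993); sign now +1
reciprocity: (1819/9993) = +1·(9993/1819) since 1819 mod 4 = 3, 9993 mod 4 = 1; sign now +1
(9993/1819) = (898/1819)   [reduce mod 1819]
898 = 2^1·449; (2/1819) = -1 since 1819 mod 8 = 3, so (898/1819) = (-1)^1·(449/1819); sign now -1
reciprocity: (449/1819) = +1·(1819/449) since 449 mod 4 = 1, 1819 mod 4 = 3; sign now -1
(1819/449) = (23/449)   [reduce mod 449]
reciprocity: (23/449) = +1·(449/23) since 23 mod 4 = 3, 449 mod 4 = 1; sign now -1
(449/23) = (12/23)   [reduce mod 23]
12 = 2^2·3; (2/23) = +1 since 23 mod 8 = 7, so (12/23) = (+1)^2·(3/23); sign now -1
reciprocity: (3/23) = -1·(23/3) since 3 mod 4 = 3, 23 mod 4 = 3; sign now +1
(23/3) = (2/3)   [reduce mod 3]
2 = 2^1·1; (2/3) = -1 since 3 mod 8 = 3, so (2/3) = (-1)^1·(1/3); sign now -1
(1/3) = 1; final value = sign = -1

-1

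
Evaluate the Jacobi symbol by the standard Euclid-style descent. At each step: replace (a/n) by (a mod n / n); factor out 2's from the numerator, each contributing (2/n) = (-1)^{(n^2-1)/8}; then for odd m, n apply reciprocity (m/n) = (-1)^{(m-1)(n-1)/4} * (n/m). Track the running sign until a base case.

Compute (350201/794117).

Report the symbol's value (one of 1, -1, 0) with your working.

-1

flip (350201/794117) -> (794117/350201): both odd, 350201 mod 4 = 1, 794117 mod 4 = 1, so the flip contributes +1; sign now +1
(794117/350201): 794117 mod 350201 = 93715, so (794117/350201) = (93715/350201)
flip (93715/350201) -> (350201/93715): both odd, 93715 mod 4 = 3, 350201 mod 4 = 1, so the flip contributes +1; sign now +1
(350201/93715): 350201 mod 93715 = 69056, so (350201/93715) = (69056/93715)
factor out 2^6: 69056 = 2^6·1079; with 93715 mod 8 = 3, (2/93715) = -1; sign now +1; continue with (1079/93715)
flip (1079/93715) -> (93715/1079): both odd, 1079 mod 4 = 3, 93715 mod 4 = 3, so the flip contributes -1; sign now -1
(93715/1079): 93715 mod 1079 = 921, so (93715/1079) = (921/1079)
flip (921/1079) -> (1079/921): both odd, 921 mod 4 = 1, 1079 mod 4 = 3, so the flip contributes +1; sign now -1
(1079/921): 1079 mod 921 = 158, so (1079/921) = (158/921)
factor out 2^1: 158 = 2^1·79; with 921 mod 8 = 1, (2/921) = +1; sign now -1; continue with (79/921)
flip (79/921) -> (921/79): both odd, 79 mod 4 = 3, 921 mod 4 = 1, so the flip contributes +1; sign now -1
(921/79): 921 mod 79 = 52, so (921/79) = (52/79)
factor out 2^2: 52 = 2^2·13; with 79 mod 8 = 7, (2/79) = +1; sign now -1; continue with (13/79)
flip (13/79) -> (79/13): both odd, 13 mod 4 = 1, 79 mod 4 = 3, so the flip contributes +1; sign now -1
(79/13): 79 mod 13 = 1, so (79/13) = (1/13)
reached (1/13) = 1, so the symbol is -1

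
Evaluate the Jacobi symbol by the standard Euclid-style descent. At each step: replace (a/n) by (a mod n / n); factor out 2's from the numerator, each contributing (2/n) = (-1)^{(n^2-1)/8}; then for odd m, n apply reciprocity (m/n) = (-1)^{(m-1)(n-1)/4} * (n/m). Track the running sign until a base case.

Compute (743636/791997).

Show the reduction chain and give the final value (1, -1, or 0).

743636 = 2^2·185909; (2/791997) = -1 since 791997 mod 8 = 5, so (743636/791997) = (-1)^2·(185909/791997); sign now +1
reciprocity: (185909/791997) = +1·(791997/185909) since 185909 mod 4 = 1, 791997 mod 4 = 1; sign now +1
(791997/185909) = (48361/185909)   [reduce mod 185909]
reciprocity: (48361/185909) = +1·(185909/48361) since 48361 mod 4 = 1, 185909 mod 4 = 1; sign now +1
(185909/48361) = (40826/48361)   [reduce mod 48361]
40826 = 2^1·20413; (2/48361) = +1 since 48361 mod 8 = 1, so (40826/48361) = (+1)^1·(20413/48361); sign now +1
reciprocity: (20413/48361) = +1·(48361/20413) since 20413 mod 4 = 1, 48361 mod 4 = 1; sign now +1
(48361/20413) = (7535/20413)   [reduce mod 20413]
reciprocity: (7535/20413) = +1·(20413/7535) since 7535 mod 4 = 3, 20413 mod 4 = 1; sign now +1
(20413/7535) = (5343/7535)   [reduce mod 7535]
reciprocity: (5343/7535) = -1·(7535/5343) since 5343 mod 4 = 3, 7535 mod 4 = 3; sign now -1
(7535/5343) = (2192/5343)   [reduce mod 5343]
2192 = 2^4·137; (2/5343) = +1 since 5343 mod 8 = 7, so (2192/5343) = (+1)^4·(137/5343); sign now -1
reciprocity: (137/5343) = +1·(5343/137) since 137 mod 4 = 1, 5343 mod 4 = 3; sign now -1
(5343/137) = (0/137)   [reduce mod 137]
(0/137) = 0   [gcd(a, n) > 1]; final value = 0

0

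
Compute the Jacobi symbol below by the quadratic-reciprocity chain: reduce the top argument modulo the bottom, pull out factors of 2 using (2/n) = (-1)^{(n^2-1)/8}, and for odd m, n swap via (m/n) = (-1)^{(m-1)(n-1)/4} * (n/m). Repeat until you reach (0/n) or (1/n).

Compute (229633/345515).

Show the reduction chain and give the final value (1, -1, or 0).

-1

reciprocity: (229633/345515) = +1·(345515/229633) since 229633 mod 4 = 1, 345515 mod 4 = 3; sign now +1
(345515/229633) = (115882/229633)   [reduce mod 229633]
115882 = 2^1·57941; (2/229633) = +1 since 229633 mod 8 = 1, so (115882/229633) = (+1)^1·(57941/229633); sign now +1
reciprocity: (57941/229633) = +1·(229633/57941) since 57941 mod 4 = 1, 229633 mod 4 = 1; sign now +1
(229633/57941) = (55810/57941)   [reduce mod 57941]
55810 = 2^1·27905; (2/57941) = -1 since 57941 mod 8 = 5, so (55810/57941) = (-1)^1·(27905/57941); sign now -1
reciprocity: (27905/57941) = +1·(57941/27905) since 27905 mod 4 = 1, 57941 mod 4 = 1; sign now -1
(57941/27905) = (2131/27905)   [reduce mod 27905]
reciprocity: (2131/27905) = +1·(27905/2131) since 2131 mod 4 = 3, 27905 mod 4 = 1; sign now -1
(27905/2131) = (202/2131)   [reduce mod 2131]
202 = 2^1·101; (2/2131) = -1 since 2131 mod 8 = 3, so (202/2131) = (-1)^1·(101/2131); sign now +1
reciprocity: (101/2131) = +1·(2131/101) since 101 mod 4 = 1, 2131 mod 4 = 3; sign now +1
(2131/101) = (10/101)   [reduce mod 101]
10 = 2^1·5; (2/101) = -1 since 101 mod 8 = 5, so (10/101) = (-1)^1·(5/101); sign now -1
reciprocity: (5/101) = +1·(101/5) since 5 mod 4 = 1, 101 mod 4 = 1; sign now -1
(101/5) = (1/5)   [reduce mod 5]
(1/5) = 1; final value = sign = -1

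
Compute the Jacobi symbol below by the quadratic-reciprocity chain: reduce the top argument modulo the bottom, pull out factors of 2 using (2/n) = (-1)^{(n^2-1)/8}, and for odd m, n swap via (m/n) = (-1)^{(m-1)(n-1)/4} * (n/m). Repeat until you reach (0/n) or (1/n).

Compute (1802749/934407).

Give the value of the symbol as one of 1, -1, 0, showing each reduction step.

(1802749/934407) = (868342/934407)   [reduce mod 934407]
868342 = 2^1·434171; (2/934407) = +1 since 934407 mod 8 = 7, so (868342/934407) = (+1)^1·(434171/934407); sign now +1
reciprocity: (434171/934407) = -1·(934407/434171) since 434171 mod 4 = 3, 934407 mod 4 = 3; sign now -1
(934407/434171) = (66065/434171)   [reduce mod 434171]
reciprocity: (66065/434171) = +1·(434171/66065) since 66065 mod 4 = 1, 434171 mod 4 = 3; sign now -1
(434171/66065) = (37781/66065)   [reduce mod 66065]
reciprocity: (37781/66065) = +1·(66065/37781) since 37781 mod 4 = 1, 66065 mod 4 = 1; sign now -1
(66065/37781) = (28284/37781)   [reduce mod 37781]
28284 = 2^2·7071; (2/37781) = -1 since 37781 mod 8 = 5, so (28284/37781) = (-1)^2·(7071/37781); sign now -1
reciprocity: (7071/37781) = +1·(37781/7071) since 7071 mod 4 = 3, 37781 mod 4 = 1; sign now -1
(37781/7071) = (2426/7071)   [reduce mod 7071]
2426 = 2^1·1213; (2/7071) = +1 since 7071 mod 8 = 7, so (2426/7071) = (+1)^1·(1213/7071); sign now -1
reciprocity: (1213/7071) = +1·(7071/1213) since 1213 mod 4 = 1, 7071 mod 4 = 3; sign now -1
(7071/1213) = (1006/1213)   [reduce mod 1213]
1006 = 2^1·503; (2/1213) = -1 since 1213 mod 8 = 5, so (1006/1213) = (-1)^1·(503/1213); sign now +1
reciprocity: (503/1213) = +1·(1213/503) since 503 mod 4 = 3, 1213 mod 4 = 1; sign now +1
(1213/503) = (207/503)   [reduce mod 503]
reciprocity: (207/503) = -1·(503/207) since 207 mod 4 = 3, 503 mod 4 = 3; sign now -1
(503/207) = (89/207)   [reduce mod 207]
reciprocity: (89/207) = +1·(207/89) since 89 mod 4 = 1, 207 mod 4 = 3; sign now -1
(207/89) = (29/89)   [reduce mod 89]
reciprocity: (29/89) = +1·(89/29) since 29 mod 4 = 1, 89 mod 4 = 1; sign now -1
(89/29) = (2/29)   [reduce mod 29]
2 = 2^1·1; (2/29) = -1 since 29 mod 8 = 5, so (2/29) = (-1)^1·(1/29); sign now +1
(1/29) = 1; final value = sign = +1

1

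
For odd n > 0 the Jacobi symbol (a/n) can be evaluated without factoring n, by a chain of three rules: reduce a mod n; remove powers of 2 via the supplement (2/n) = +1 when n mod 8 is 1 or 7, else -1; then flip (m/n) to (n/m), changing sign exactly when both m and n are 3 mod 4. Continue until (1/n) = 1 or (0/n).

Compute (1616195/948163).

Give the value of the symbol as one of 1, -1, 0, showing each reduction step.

1

(1616195/948163) = (668032/948163)   [reduce mod 948163]
668032 = 2^7·5219; (2/948163) = -1 since 948163 mod 8 = 3, so (668032/948163) = (-1)^7·(5219/948163); sign now -1
reciprocity: (5219/948163) = -1·(948163/5219) since 5219 mod 4 = 3, 948163 mod 4 = 3; sign now +1
(948163/5219) = (3524/5219)   [reduce mod 5219]
3524 = 2^2·881; (2/5219) = -1 since 5219 mod 8 = 3, so (3524/5219) = (-1)^2·(881/5219); sign now +1
reciprocity: (881/5219) = +1·(5219/881) since 881 mod 4 = 1, 5219 mod 4 = 3; sign now +1
(5219/881) = (814/881)   [reduce mod 881]
814 = 2^1·407; (2/881) = +1 since 881 mod 8 = 1, so (814/881) = (+1)^1·(407/881); sign now +1
reciprocity: (407/881) = +1·(881/407) since 407 mod 4 = 3, 881 mod 4 = 1; sign now +1
(881/407) = (67/407)   [reduce mod 407]
reciprocity: (67/407) = -1·(407/67) since 67 mod 4 = 3, 407 mod 4 = 3; sign now -1
(407/67) = (5/67)   [reduce mod 67]
reciprocity: (5/67) = +1·(67/5) since 5 mod 4 = 1, 67 mod 4 = 3; sign now -1
(67/5) = (2/5)   [reduce mod 5]
2 = 2^1·1; (2/5) = -1 since 5 mod 8 = 5, so (2/5) = (-1)^1·(1/5); sign now +1
(1/5) = 1; final value = sign = +1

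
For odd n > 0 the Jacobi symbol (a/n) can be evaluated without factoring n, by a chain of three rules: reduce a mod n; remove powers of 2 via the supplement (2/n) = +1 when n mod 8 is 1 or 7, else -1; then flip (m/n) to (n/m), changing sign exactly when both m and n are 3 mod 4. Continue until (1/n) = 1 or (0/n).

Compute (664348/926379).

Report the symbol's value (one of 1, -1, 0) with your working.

factor out 2^2: 664348 = 2^2·166087; with 926379 mod 8 = 3, (2/926379) = -1; sign now +1; continue with (166087/926379)
flip (166087/926379) -> (926379/166087): both odd, 166087 mod 4 = 3, 926379 mod 4 = 3, so the flip contributes -1; sign now -1
(926379/166087): 926379 mod 166087 = 95944, so (926379/166087) = (95944/166087)
factor out 2^3: 95944 = 2^3·11993; with 166087 mod 8 = 7, (2/166087) = +1; sign now -1; continue with (11993/166087)
flip (11993/166087) -> (166087/11993): both odd, 11993 mod 4 = 1, 166087 mod 4 = 3, so the flip contributes +1; sign now -1
(166087/11993): 166087 mod 11993 = 10178, so (166087/11993) = (10178/11993)
factor out 2^1: 10178 = 2^1·5089; with 11993 mod 8 = 1, (2/11993) = +1; sign now -1; continue with (5089/11993)
flip (5089/11993) -> (11993/5089): both odd, 5089 mod 4 = 1, 11993 mod 4 = 1, so the flip contributes +1; sign now -1
(11993/5089): 11993 mod 5089 = 1815, so (11993/5089) = (1815/5089)
flip (1815/5089) -> (5089/1815): both odd, 1815 mod 4 = 3, 5089 mod 4 = 1, so the flip contributes +1; sign now -1
(5089/1815): 5089 mod 1815 = 1459, so (5089/1815) = (1459/1815)
flip (1459/1815) -> (1815/1459): both odd, 1459 mod 4 = 3, 1815 mod 4 = 3, so the flip contributes -1; sign now +1
(1815/1459): 1815 mod 1459 = 356, so (1815/1459) = (356/1459)
factor out 2^2: 356 = 2^2·89; with 1459 mod 8 = 3, (2/1459) = -1; sign now +1; continue with (89/1459)
flip (89/1459) -> (1459/89): both odd, 89 mod 4 = 1, 1459 mod 4 = 3, so the flip contributes +1; sign now +1
(1459/89): 1459 mod 89 = 35, so (1459/89) = (35/89)
flip (35/89) -> (89/35): both odd, 35 mod 4 = 3, 89 mod 4 = 1, so the flip contributes +1; sign now +1
(89/35): 89 mod 35 = 19, so (89/35) = (19/35)
flip (19/35) -> (35/19): both odd, 19 mod 4 = 3, 35 mod 4 = 3, so the flip contributes -1; sign now -1
(35/19): 35 mod 19 = 16, so (35/19) = (16/19)
factor out 2^4: 16 = 2^4·1; with 19 mod 8 = 3, (2/19) = -1; sign now -1; continue with (1/19)
reached (1/19) = 1, so the symbol is -1

-1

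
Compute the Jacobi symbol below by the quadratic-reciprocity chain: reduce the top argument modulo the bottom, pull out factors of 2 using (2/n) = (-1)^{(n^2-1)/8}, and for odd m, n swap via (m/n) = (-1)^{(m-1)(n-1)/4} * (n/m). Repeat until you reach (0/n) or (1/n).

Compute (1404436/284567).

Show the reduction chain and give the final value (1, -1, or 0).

1

(1404436/284567) = (266168/284567)   [reduce mod 284567]
266168 = 2^3·33271; (2/284567) = +1 since 284567 mod 8 = 7, so (266168/284567) = (+1)^3·(33271/284567); sign now +1
reciprocity: (33271/284567) = -1·(284567/33271) since 33271 mod 4 = 3, 284567 mod 4 = 3; sign now -1
(284567/33271) = (18399/33271)   [reduce mod 33271]
reciprocity: (18399/33271) = -1·(33271/18399) since 18399 mod 4 = 3, 33271 mod 4 = 3; sign now +1
(33271/18399) = (14872/18399)   [reduce mod 18399]
14872 = 2^3·1859; (2/18399) = +1 since 18399 mod 8 = 7, so (14872/18399) = (+1)^3·(1859/18399); sign now +1
reciprocity: (1859/18399) = -1·(18399/1859) since 1859 mod 4 = 3, 18399 mod 4 = 3; sign now -1
(18399/1859) = (1668/1859)   [reduce mod 1859]
1668 = 2^2·417; (2/1859) = -1 since 1859 mod 8 = 3, so (1668/1859) = (-1)^2·(417/1859); sign now -1
reciprocity: (417/1859) = +1·(1859/417) since 417 mod 4 = 1, 1859 mod 4 = 3; sign now -1
(1859/417) = (191/417)   [reduce mod 417]
reciprocity: (191/417) = +1·(417/191) since 191 mod 4 = 3, 417 mod 4 = 1; sign now -1
(417/191) = (35/191)   [reduce mod 191]
reciprocity: (35/191) = -1·(191/35) since 35 mod 4 = 3, 191 mod 4 = 3; sign now +1
(191/35) = (16/35)   [reduce mod 35]
16 = 2^4·1; (2/35) = -1 since 35 mod 8 = 3, so (16/35) = (-1)^4·(1/35); sign now +1
(1/35) = 1; final value = sign = +1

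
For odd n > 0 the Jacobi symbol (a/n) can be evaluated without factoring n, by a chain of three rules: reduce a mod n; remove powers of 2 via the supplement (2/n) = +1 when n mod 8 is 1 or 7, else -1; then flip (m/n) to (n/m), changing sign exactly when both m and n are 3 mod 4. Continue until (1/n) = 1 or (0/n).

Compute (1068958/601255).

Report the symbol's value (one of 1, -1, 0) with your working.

-1

(1068958/601255): 1068958 mod 601255 = 467703, so (1068958/601255) = (467703/601255)
flip (467703/601255) -> (601255/467703): both odd, 467703 mod 4 = 3, 601255 mod 4 = 3, so the flip contributes -1; sign now -1
(601255/467703): 601255 mod 467703 = 133552, so (601255/467703) = (133552/467703)
factor out 2^4: 133552 = 2^4·8347; with 467703 mod 8 = 7, (2/467703) = +1; sign now -1; continue with (8347/467703)
flip (8347/467703) -> (467703/8347): both odd, 8347 mod 4 = 3, 467703 mod 4 = 3, so the flip contributes -1; sign now +1
(467703/8347): 467703 mod 8347 = 271, so (467703/8347) = (271/8347)
flip (271/8347) -> (8347/271): both odd, 271 mod 4 = 3, 8347 mod 4 = 3, so the flip contributes -1; sign now -1
(8347/271): 8347 mod 271 = 217, so (8347/271) = (217/271)
flip (217/271) -> (271/217): both odd, 217 mod 4 = 1, 271 mod 4 = 3, so the flip contributes +1; sign now -1
(271/217): 271 mod 217 = 54, so (271/217) = (54/217)
factor out 2^1: 54 = 2^1·27; with 217 mod 8 = 1, (2/217) = +1; sign now -1; continue with (27/217)
flip (27/217) -> (217/27): both odd, 27 mod 4 = 3, 217 mod 4 = 1, so the flip contributes +1; sign now -1
(217/27): 217 mod 27 = 1, so (217/27) = (1/27)
reached (1/27) = 1, so the symbol is -1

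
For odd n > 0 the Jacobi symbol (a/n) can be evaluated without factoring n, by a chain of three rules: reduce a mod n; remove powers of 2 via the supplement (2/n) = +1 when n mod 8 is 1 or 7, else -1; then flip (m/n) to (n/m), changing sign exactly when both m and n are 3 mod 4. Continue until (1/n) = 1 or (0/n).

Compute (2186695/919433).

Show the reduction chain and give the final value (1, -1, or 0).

-1

(2186695/919433) = (347829/919433)   [reduce mod 919433]
reciprocity: (347829/919433) = +1·(919433/347829) since 347829 mod 4 = 1, 919433 mod 4 = 1; sign now +1
(919433/347829) = (223775/347829)   [reduce mod 347829]
reciprocity: (223775/347829) = +1·(347829/223775) since 223775 mod 4 = 3, 347829 mod 4 = 1; sign now +1
(347829/223775) = (124054/223775)   [reduce mod 223775]
124054 = 2^1·62027; (2/223775) = +1 since 223775 mod 8 = 7, so (124054/223775) = (+1)^1·(62027/223775); sign now +1
reciprocity: (62027/223775) = -1·(223775/62027) since 62027 mod 4 = 3, 223775 mod 4 = 3; sign now -1
(223775/62027) = (37694/62027)   [reduce mod 62027]
37694 = 2^1·18847; (2/62027) = -1 since 62027 mod 8 = 3, so (37694/62027) = (-1)^1·(18847/62027); sign now +1
reciprocity: (18847/62027) = -1·(62027/18847) since 18847 mod 4 = 3, 62027 mod 4 = 3; sign now -1
(62027/18847) = (5486/18847)   [reduce mod 18847]
5486 = 2^1·2743; (2/18847) = +1 since 18847 mod 8 = 7, so (5486/18847) = (+1)^1·(2743/18847); sign now -1
reciprocity: (2743/18847) = -1·(18847/2743) since 2743 mod 4 = 3, 18847 mod 4 = 3; sign now +1
(18847/2743) = (2389/2743)   [reduce mod 2743]
reciprocity: (2389/2743) = +1·(2743/2389) since 2389 mod 4 = 1, 2743 mod 4 = 3; sign now +1
(2743/2389) = (354/2389)   [reduce mod 2389]
354 = 2^1·177; (2/2389) = -1 since 2389 mod 8 = 5, so (354/2389) = (-1)^1·(177/2389); sign now -1
reciprocity: (177/2389) = +1·(2389/177) since 177 mod 4 = 1, 2389 mod 4 = 1; sign now -1
(2389/177) = (88/177)   [reduce mod 177]
88 = 2^3·11; (2/177) = +1 since 177 mod 8 = 1, so (88/177) = (+1)^3·(11/177); sign now -1
reciprocity: (11/177) = +1·(177/11) since 11 mod 4 = 3, 177 mod 4 = 1; sign now -1
(177/11) = (1/11)   [reduce mod 11]
(1/11) = 1; final value = sign = -1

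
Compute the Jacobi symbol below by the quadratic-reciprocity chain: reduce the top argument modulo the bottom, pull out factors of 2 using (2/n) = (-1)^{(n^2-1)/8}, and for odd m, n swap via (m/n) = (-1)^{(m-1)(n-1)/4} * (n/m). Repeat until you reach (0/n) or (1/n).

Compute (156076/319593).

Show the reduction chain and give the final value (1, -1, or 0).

156076 = 2^2·39019; (2/319593) = +1 since 319593 mod 8 = 1, so (156076/319593) = (+1)^2·(39019/319593); sign now +1
reciprocity: (39019/319593) = +1·(319593/39019) since 39019 mod 4 = 3, 319593 mod 4 = 1; sign now +1
(319593/39019) = (7441/39019)   [reduce mod 39019]
reciprocity: (7441/39019) = +1·(39019/7441) since 7441 mod 4 = 1, 39019 mod 4 = 3; sign now +1
(39019/7441) = (1814/7441)   [reduce mod 7441]
1814 = 2^1·907; (2/7441) = +1 since 7441 mod 8 = 1, so (1814/7441) = (+1)^1·(907/7441); sign now +1
reciprocity: (907/7441) = +1·(7441/907) since 907 mod 4 = 3, 7441 mod 4 = 1; sign now +1
(7441/907) = (185/907)   [reduce mod 907]
reciprocity: (185/907) = +1·(907/185) since 185 mod 4 = 1, 907 mod 4 = 3; sign now +1
(907/185) = (167/185)   [reduce mod 185]
reciprocity: (167/185) = +1·(185/167) since 167 mod 4 = 3, 185 mod 4 = 1; sign now +1
(185/167) = (18/167)   [reduce mod 167]
18 = 2^1·9; (2/167) = +1 since 167 mod 8 = 7, so (18/167) = (+1)^1·(9/167); sign now +1
reciprocity: (9/167) = +1·(167/9) since 9 mod 4 = 1, 167 mod 4 = 3; sign now +1
(167/9) = (5/9)   [reduce mod 9]
reciprocity: (5/9) = +1·(9/5) since 5 mod 4 = 1, 9 mod 4 = 1; sign now +1
(9/5) = (4/5)   [reduce mod 5]
4 = 2^2·1; (2/5) = -1 since 5 mod 8 = 5, so (4/5) = (-1)^2·(1/5); sign now +1
(1/5) = 1; final value = sign = +1

1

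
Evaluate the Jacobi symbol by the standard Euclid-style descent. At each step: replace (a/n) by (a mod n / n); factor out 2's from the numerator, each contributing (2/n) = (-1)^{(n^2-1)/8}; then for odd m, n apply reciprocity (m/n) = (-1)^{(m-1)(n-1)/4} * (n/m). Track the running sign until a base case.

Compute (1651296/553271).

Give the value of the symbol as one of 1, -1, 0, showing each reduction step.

0

(1651296/553271) = (544754/553271)   [reduce mod 553271]
544754 = 2^1·272377; (2/553271) = +1 since 553271 mod 8 = 7, so (544754/553271) = (+1)^1·(272377/553271); sign now +1
reciprocity: (272377/553271) = +1·(553271/272377) since 272377 mod 4 = 1, 553271 mod 4 = 3; sign now +1
(553271/272377) = (8517/272377)   [reduce mod 272377]
reciprocity: (8517/272377) = +1·(272377/8517) since 8517 mod 4 = 1, 272377 mod 4 = 1; sign now +1
(272377/8517) = (8350/8517)   [reduce mod 8517]
8350 = 2^1·4175; (2/8517) = -1 since 8517 mod 8 = 5, so (8350/8517) = (-1)^1·(4175/8517); sign now -1
reciprocity: (4175/8517) = +1·(8517/4175) since 4175 mod 4 = 3, 8517 mod 4 = 1; sign now -1
(8517/4175) = (167/4175)   [reduce mod 4175]
reciprocity: (167/4175) = -1·(4175/167) since 167 mod 4 = 3, 4175 mod 4 = 3; sign now +1
(4175/167) = (0/167)   [reduce mod 167]
(0/167) = 0   [gcd(a, n) > 1]; final value = 0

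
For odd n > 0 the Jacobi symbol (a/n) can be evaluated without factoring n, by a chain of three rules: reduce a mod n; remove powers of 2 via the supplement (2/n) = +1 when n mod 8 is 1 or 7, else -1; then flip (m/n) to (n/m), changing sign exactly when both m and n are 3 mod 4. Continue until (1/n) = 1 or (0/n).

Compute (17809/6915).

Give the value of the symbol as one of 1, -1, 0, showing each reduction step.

-1

(17809/6915) = (3979/6915)   [reduce mod 6915]
reciprocity: (3979/6915) = -1·(6915/3979) since 3979 mod 4 = 3, 6915 mod 4 = 3; sign now -1
(6915/3979) = (2936/3979)   [reduce mod 3979]
2936 = 2^3·367; (2/3979) = -1 since 3979 mod 8 = 3, so (2936/3979) = (-1)^3·(367/3979); sign now +1
reciprocity: (367/3979) = -1·(3979/367) since 367 mod 4 = 3, 3979 mod 4 = 3; sign now -1
(3979/367) = (309/367)   [reduce mod 367]
reciprocity: (309/367) = +1·(367/309) since 309 mod 4 = 1, 367 mod 4 = 3; sign now -1
(367/309) = (58/309)   [reduce mod 309]
58 = 2^1·29; (2/309) = -1 since 309 mod 8 = 5, so (58/309) = (-1)^1·(29/309); sign now +1
reciprocity: (29/309) = +1·(309/29) since 29 mod 4 = 1, 309 mod 4 = 1; sign now +1
(309/29) = (19/29)   [reduce mod 29]
reciprocity: (19/29) = +1·(29/19) since 19 mod 4 = 3, 29 mod 4 = 1; sign now +1
(29/19) = (10/19)   [reduce mod 19]
10 = 2^1·5; (2/19) = -1 since 19 mod 8 = 3, so (10/19) = (-1)^1·(5/19); sign now -1
reciprocity: (5/19) = +1·(19/5) since 5 mod 4 = 1, 19 mod 4 = 3; sign now -1
(19/5) = (4/5)   [reduce mod 5]
4 = 2^2·1; (2/5) = -1 since 5 mod 8 = 5, so (4/5) = (-1)^2·(1/5); sign now -1
(1/5) = 1; final value = sign = -1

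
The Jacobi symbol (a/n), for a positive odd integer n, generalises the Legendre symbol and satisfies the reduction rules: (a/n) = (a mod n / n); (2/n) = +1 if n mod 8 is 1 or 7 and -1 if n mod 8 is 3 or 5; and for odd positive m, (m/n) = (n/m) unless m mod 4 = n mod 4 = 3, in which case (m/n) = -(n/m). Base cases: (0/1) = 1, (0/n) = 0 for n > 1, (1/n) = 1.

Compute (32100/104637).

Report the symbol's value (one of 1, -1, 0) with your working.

factor out 2^2: 32100 = 2^2·8025; with 104637 mod 8 = 5, (2/104637) = -1; sign now +1; continue with (8025/104637)
flip (8025/104637) -> (104637/8025): both odd, 8025 mod 4 = 1, 104637 mod 4 = 1, so the flip contributes +1; sign now +1
(104637/8025): 104637 mod 8025 = 312, so (104637/8025) = (312/8025)
factor out 2^3: 312 = 2^3·39; with 8025 mod 8 = 1, (2/8025) = +1; sign now +1; continue with (39/8025)
flip (39/8025) -> (8025/39): both odd, 39 mod 4 = 3, 8025 mod 4 = 1, so the flip contributes +1; sign now +1
(8025/39): 8025 mod 39 = 30, so (8025/39) = (30/39)
factor out 2^1: 30 = 2^1·15; with 39 mod 8 = 7, (2/39) = +1; sign now +1; continue with (15/39)
flip (15/39) -> (39/15): both odd, 15 mod 4 = 3, 39 mod 4 = 3, so the flip contributes -1; sign now -1
(39/15): 39 mod 15 = 9, so (39/15) = (9/15)
flip (9/15) -> (15/9): both odd, 9 mod 4 = 1, 15 mod 4 = 3, so the flip contributes +1; sign now -1
(15/9): 15 mod 9 = 6, so (15/9) = (6/9)
factor out 2^1: 6 = 2^1·3; with 9 mod 8 = 1, (2/9) = +1; sign now -1; continue with (3/9)
flip (3/9) -> (9/3): both odd, 3 mod 4 = 3, 9 mod 4 = 1, so the flip contributes +1; sign now -1
(9/3): 9 mod 3 = 0, so (9/3) = (0/3)
reached (0/3); gcd(a, n) > 1, so (0/3) = 0 and the symbol is 0

0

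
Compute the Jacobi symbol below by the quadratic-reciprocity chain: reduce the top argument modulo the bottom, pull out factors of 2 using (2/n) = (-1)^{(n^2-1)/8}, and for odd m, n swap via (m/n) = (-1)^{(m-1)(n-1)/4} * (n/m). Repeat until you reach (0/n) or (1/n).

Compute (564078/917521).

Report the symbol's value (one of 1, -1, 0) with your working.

-1

factor out 2^1: 564078 = 2^1·282039; with 917521 mod 8 = 1, (2/917521) = +1; sign now +1; continue with (282039/917521)
flip (282039/917521) -> (917521/282039): both odd, 282039 mod 4 = 3, 917521 mod 4 = 1, so the flip contributes +1; sign now +1
(917521/282039): 917521 mod 282039 = 71404, so (917521/282039) = (71404/282039)
factor out 2^2: 71404 = 2^2·17851; with 282039 mod 8 = 7, (2/282039) = +1; sign now +1; continue with (17851/282039)
flip (17851/282039) -> (282039/17851): both odd, 17851 mod 4 = 3, 282039 mod 4 = 3, so the flip contributes -1; sign now -1
(282039/17851): 282039 mod 17851 = 14274, so (282039/17851) = (14274/17851)
factor out 2^1: 14274 = 2^1·7137; with 17851 mod 8 = 3, (2/17851) = -1; sign now +1; continue with (7137/17851)
flip (7137/17851) -> (17851/7137): both odd, 7137 mod 4 = 1, 17851 mod 4 = 3, so the flip contributes +1; sign now +1
(17851/7137): 17851 mod 7137 = 3577, so (17851/7137) = (3577/7137)
flip (3577/7137) -> (7137/3577): both odd, 3577 mod 4 = 1, 7137 mod 4 = 1, so the flip contributes +1; sign now +1
(7137/3577): 7137 mod 3577 = 3560, so (7137/3577) = (3560/3577)
factor out 2^3: 3560 = 2^3·445; with 3577 mod 8 = 1, (2/3577) = +1; sign now +1; continue with (445/3577)
flip (445/3577) -> (3577/445): both odd, 445 mod 4 = 1, 3577 mod 4 = 1, so the flip contributes +1; sign now +1
(3577/445): 3577 mod 445 = 17, so (3577/445) = (17/445)
flip (17/445) -> (445/17): both odd, 17 mod 4 = 1, 445 mod 4 = 1, so the flip contributes +1; sign now +1
(445/17): 445 mod 17 = 3, so (445/17) = (3/17)
flip (3/17) -> (17/3): both odd, 3 mod 4 = 3, 17 mod 4 = 1, so the flip contributes +1; sign now +1
(17/3): 17 mod 3 = 2, so (17/3) = (2/3)
factor out 2^1: 2 = 2^1·1; with 3 mod 8 = 3, (2/3) = -1; sign now -1; continue with (1/3)
reached (1/3) = 1, so the symbol is -1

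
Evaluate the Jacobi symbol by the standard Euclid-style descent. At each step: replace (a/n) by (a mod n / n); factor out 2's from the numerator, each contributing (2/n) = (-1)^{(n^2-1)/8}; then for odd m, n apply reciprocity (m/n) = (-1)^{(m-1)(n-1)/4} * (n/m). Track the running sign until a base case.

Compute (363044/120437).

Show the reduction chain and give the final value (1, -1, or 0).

-1

(363044/120437): 363044 mod 120437 = 1733, so (363044/120437) = (1733/120437)
flip (1733/120437) -> (120437/1733): both odd, 1733 mod 4 = 1, 120437 mod 4 = 1, so the flip contributes +1; sign now +1
(120437/1733): 120437 mod 1733 = 860, so (120437/1733) = (860/1733)
factor out 2^2: 860 = 2^2·215; with 1733 mod 8 = 5, (2/1733) = -1; sign now +1; continue with (215/1733)
flip (215/1733) -> (1733/215): both odd, 215 mod 4 = 3, 1733 mod 4 = 1, so the flip contributes +1; sign now +1
(1733/215): 1733 mod 215 = 13, so (1733/215) = (13/215)
flip (13/215) -> (215/13): both odd, 13 mod 4 = 1, 215 mod 4 = 3, so the flip contributes +1; sign now +1
(215/13): 215 mod 13 = 7, so (215/13) = (7/13)
flip (7/13) -> (13/7): both odd, 7 mod 4 = 3, 13 mod 4 = 1, so the flip contributes +1; sign now +1
(13/7): 13 mod 7 = 6, so (13/7) = (6/7)
factor out 2^1: 6 = 2^1·3; with 7 mod 8 = 7, (2/7) = +1; sign now +1; continue with (3/7)
flip (3/7) -> (7/3): both odd, 3 mod 4 = 3, 7 mod 4 = 3, so the flip contributes -1; sign now -1
(7/3): 7 mod 3 = 1, so (7/3) = (1/3)
reached (1/3) = 1, so the symbol is -1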